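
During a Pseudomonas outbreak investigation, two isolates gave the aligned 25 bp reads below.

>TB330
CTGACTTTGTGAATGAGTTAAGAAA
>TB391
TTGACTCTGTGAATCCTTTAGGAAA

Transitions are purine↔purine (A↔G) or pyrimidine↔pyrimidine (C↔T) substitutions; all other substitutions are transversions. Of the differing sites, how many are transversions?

Mismatches occur at site 1 (C→T, transition), site 7 (T→C, transition), site 15 (G→C, transversion), site 16 (A→C, transversion), site 17 (G→T, transversion), site 21 (A→G, transition).
Of the 6 differences, 3 transitions and 3 transversions, so the answer is 3.

3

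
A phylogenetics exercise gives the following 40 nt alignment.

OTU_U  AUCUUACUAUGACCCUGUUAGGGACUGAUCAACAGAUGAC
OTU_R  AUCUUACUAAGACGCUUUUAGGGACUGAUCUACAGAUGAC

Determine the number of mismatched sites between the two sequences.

4

Mismatches occur at site 10 (U→A), site 14 (C→G), site 17 (G→U), site 31 (A→U).
That gives 4 mismatches out of 40 aligned sites, so the Hamming distance is 4.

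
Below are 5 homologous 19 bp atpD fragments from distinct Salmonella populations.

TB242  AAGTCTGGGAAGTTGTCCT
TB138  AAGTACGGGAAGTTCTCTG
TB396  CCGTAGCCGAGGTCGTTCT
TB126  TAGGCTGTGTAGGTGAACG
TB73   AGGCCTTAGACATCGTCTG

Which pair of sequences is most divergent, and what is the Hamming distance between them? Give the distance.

Pairwise Hamming distances:
  TB242 vs TB138: 5
  TB242 vs TB396: 9
  TB242 vs TB126: 8
  TB242 vs TB73: 9
  TB138 vs TB396: 11
  TB138 vs TB126: 11
  TB138 vs TB73: 10
  TB396 vs TB126: 14
  TB396 vs TB73: 12
  TB126 vs TB73: 13
The largest is 14, between TB396 and TB126.

14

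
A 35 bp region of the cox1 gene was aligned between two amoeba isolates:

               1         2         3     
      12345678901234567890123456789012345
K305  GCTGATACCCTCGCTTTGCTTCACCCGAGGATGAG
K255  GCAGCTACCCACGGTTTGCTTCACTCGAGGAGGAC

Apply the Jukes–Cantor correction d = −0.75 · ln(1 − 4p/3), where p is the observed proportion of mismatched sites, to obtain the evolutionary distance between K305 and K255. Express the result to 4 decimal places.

Mismatches occur at site 3 (T→A), site 5 (A→C), site 11 (T→A), site 14 (C→G), site 25 (C→T), site 32 (T→G), site 35 (G→C).
p = 7/35 = 0.200000.
d = −0.75 · ln(1 − (4/3)·0.200000) = −0.75 · ln(0.733333) = −0.75 · (-0.310155) = 0.2326.

0.2326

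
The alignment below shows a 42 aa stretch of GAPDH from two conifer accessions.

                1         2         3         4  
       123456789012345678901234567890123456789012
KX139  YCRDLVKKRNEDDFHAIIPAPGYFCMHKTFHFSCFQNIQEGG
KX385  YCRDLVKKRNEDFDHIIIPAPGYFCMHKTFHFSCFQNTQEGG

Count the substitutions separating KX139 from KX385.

4

The sequences differ at positions 13 (D/F), 14 (F/D), 16 (A/I), 38 (I/T).
That gives 4 mismatches out of 42 aligned sites, so the Hamming distance is 4.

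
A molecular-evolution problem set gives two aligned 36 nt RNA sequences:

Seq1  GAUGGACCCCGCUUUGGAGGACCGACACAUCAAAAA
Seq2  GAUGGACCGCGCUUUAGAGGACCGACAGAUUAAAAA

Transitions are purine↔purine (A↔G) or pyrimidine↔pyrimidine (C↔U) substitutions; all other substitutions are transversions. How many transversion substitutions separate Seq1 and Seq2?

Mismatches occur at site 9 (C↔G, transversion), site 16 (G↔A, transition), site 28 (C↔G, transversion), site 31 (C↔U, transition).
Of the 4 differences, 2 transitions and 2 transversions, so the answer is 2.

2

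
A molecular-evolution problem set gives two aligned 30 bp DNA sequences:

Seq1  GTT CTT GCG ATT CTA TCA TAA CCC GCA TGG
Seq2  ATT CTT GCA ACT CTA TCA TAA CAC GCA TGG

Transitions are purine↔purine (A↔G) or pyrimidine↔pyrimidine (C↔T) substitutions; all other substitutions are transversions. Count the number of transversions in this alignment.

The sequences differ at positions 1 (G/A, transition), 9 (G/A, transition), 11 (T/C, transition), 23 (C/A, transversion).
Of the 4 differences, 3 transitions and 1 transversion, so the answer is 1.

1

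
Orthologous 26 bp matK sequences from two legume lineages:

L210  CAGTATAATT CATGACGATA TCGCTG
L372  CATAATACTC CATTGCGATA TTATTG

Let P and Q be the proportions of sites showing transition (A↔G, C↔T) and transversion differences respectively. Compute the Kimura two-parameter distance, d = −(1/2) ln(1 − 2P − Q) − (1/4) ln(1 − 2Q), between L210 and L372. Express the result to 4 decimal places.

0.4785

Mismatches occur at site 3 (G→T, transversion), site 4 (T→A, transversion), site 8 (A→C, transversion), site 10 (T→C, transition), site 14 (G→T, transversion), site 15 (A→G, transition), site 22 (C→T, transition), site 23 (G→A, transition), site 24 (C→T, transition).
Of the 9 differences, 5 transitions and 4 transversions over 26 sites: P = 5/26 = 0.192308, Q = 4/26 = 0.153846.
d = −0.5·ln(0.461538) − 0.25·ln(0.692308) = −0.5·(-0.773191) − 0.25·(-0.367724) = 0.4785.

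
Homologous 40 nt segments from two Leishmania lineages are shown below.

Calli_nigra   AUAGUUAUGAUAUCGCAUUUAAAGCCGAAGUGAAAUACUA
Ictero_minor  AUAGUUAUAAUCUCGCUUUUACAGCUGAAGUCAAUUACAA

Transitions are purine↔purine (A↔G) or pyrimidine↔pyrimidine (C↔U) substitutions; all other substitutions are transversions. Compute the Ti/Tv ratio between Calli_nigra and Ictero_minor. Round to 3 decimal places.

Differing sites — 9:G/A (Ti); 12:A/C (Tv); 17:A/U (Tv); 22:A/C (Tv); 26:C/U (Ti); 32:G/C (Tv); 35:A/U (Tv); 39:U/A (Tv).
Of the 8 differences, 2 transitions and 6 transversions, so Ti/Tv = 2/6 = 0.333.

0.333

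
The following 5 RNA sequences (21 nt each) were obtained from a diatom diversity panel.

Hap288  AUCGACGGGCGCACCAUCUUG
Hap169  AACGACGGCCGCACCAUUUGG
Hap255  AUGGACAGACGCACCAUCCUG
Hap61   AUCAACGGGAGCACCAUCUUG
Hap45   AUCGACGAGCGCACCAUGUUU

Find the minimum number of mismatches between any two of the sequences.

Pairwise Hamming distances:
  Hap288 vs Hap169: 4
  Hap288 vs Hap255: 4
  Hap288 vs Hap61: 2
  Hap288 vs Hap45: 3
  Hap169 vs Hap255: 7
  Hap169 vs Hap61: 6
  Hap169 vs Hap45: 6
  Hap255 vs Hap61: 6
  Hap255 vs Hap45: 7
  Hap61 vs Hap45: 5
The smallest is 2, between Hap288 and Hap61.

2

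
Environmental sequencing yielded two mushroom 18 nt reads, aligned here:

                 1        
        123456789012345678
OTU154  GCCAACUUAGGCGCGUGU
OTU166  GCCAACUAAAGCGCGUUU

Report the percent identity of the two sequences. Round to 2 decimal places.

83.33%

The sequences differ at positions 8 (U/A), 10 (G/A), 17 (G/U).
15 of the 18 sites match, so the percent identity is 15/18 × 100 = 83.33%.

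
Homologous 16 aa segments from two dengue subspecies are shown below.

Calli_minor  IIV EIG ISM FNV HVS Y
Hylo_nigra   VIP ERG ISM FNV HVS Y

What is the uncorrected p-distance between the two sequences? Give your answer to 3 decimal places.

0.188

The sequences differ at positions 1 (I/V), 3 (V/P), 5 (I/R).
There are 3 differences over 16 sites, so p = 3/16 = 0.188.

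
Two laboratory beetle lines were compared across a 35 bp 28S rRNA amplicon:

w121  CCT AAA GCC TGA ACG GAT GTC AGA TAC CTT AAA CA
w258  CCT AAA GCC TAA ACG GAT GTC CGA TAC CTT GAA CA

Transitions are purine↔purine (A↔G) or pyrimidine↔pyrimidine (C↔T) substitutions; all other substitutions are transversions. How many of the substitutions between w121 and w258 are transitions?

The sequences differ at positions 11 (G/A, transition), 22 (A/C, transversion), 31 (A/G, transition).
Of the 3 differences, 2 transitions and 1 transversion, so the answer is 2.

2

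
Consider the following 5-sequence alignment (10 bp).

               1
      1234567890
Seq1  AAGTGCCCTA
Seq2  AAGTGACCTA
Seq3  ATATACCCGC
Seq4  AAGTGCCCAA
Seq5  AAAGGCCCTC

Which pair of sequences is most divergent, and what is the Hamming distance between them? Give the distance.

6

Pairwise Hamming distances:
  Seq1 vs Seq2: 1
  Seq1 vs Seq3: 5
  Seq1 vs Seq4: 1
  Seq1 vs Seq5: 3
  Seq2 vs Seq3: 6
  Seq2 vs Seq4: 2
  Seq2 vs Seq5: 4
  Seq3 vs Seq4: 5
  Seq3 vs Seq5: 4
  Seq4 vs Seq5: 4
The largest is 6, between Seq2 and Seq3.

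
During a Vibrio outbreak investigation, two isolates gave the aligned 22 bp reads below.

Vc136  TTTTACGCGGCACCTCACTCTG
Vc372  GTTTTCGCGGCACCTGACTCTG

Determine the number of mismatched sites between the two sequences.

3

Differing sites — 1:T/G; 5:A/T; 16:C/G.
That gives 3 mismatches out of 22 aligned sites, so the Hamming distance is 3.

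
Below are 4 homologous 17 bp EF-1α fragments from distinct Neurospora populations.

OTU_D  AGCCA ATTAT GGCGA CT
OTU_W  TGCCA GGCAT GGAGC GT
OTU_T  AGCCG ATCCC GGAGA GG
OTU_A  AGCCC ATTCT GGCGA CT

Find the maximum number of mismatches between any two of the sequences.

Pairwise Hamming distances:
  OTU_D vs OTU_W: 7
  OTU_D vs OTU_T: 7
  OTU_D vs OTU_A: 2
  OTU_W vs OTU_T: 8
  OTU_W vs OTU_A: 9
  OTU_T vs OTU_A: 6
The largest is 9, between OTU_W and OTU_A.

9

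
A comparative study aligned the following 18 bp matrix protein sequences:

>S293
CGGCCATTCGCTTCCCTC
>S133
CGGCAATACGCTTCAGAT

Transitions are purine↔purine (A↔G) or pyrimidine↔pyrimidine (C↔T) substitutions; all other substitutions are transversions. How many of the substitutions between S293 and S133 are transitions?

1

Mismatches occur at site 5 (C↔A, transversion), site 8 (T↔A, transversion), site 15 (C↔A, transversion), site 16 (C↔G, transversion), site 17 (T↔A, transversion), site 18 (C↔T, transition).
Of the 6 differences, 1 transition and 5 transversions, so the answer is 1.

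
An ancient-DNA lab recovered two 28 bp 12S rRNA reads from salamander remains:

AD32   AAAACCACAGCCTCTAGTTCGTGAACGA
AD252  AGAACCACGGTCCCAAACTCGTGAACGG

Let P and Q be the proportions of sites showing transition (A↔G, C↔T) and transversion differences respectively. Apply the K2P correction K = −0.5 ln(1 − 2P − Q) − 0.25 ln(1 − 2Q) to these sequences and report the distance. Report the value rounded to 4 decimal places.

0.4022

Differing sites — 2:A/G (Ti); 9:A/G (Ti); 11:C/T (Ti); 13:T/C (Ti); 15:T/A (Tv); 17:G/A (Ti); 18:T/C (Ti); 28:A/G (Ti).
Of the 8 differences, 7 transitions and 1 transversion over 28 sites: P = 7/28 = 0.250000, Q = 1/28 = 0.035714.
d = −0.5·ln(0.464286) − 0.25·ln(0.928572) = −0.5·(-0.767255) − 0.25·(-0.074107) = 0.4022.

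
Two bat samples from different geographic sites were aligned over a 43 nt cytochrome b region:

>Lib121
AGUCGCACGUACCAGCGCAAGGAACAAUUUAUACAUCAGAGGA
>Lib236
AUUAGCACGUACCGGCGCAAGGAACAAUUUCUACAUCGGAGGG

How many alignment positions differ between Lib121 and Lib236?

6

The sequences differ at positions 2 (G/U), 4 (C/A), 14 (A/G), 31 (A/C), 38 (A/G), 43 (A/G).
That gives 6 mismatches out of 43 aligned sites, so the Hamming distance is 6.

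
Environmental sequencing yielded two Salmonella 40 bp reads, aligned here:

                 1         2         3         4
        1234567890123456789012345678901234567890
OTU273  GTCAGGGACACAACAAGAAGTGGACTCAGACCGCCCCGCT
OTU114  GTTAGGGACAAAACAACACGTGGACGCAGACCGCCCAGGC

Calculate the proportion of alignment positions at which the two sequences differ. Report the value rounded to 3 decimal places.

Differing sites — 3:C/T; 11:C/A; 17:G/C; 19:A/C; 26:T/G; 37:C/A; 39:C/G; 40:T/C.
There are 8 differences over 40 sites, so p = 8/40 = 0.200.

0.200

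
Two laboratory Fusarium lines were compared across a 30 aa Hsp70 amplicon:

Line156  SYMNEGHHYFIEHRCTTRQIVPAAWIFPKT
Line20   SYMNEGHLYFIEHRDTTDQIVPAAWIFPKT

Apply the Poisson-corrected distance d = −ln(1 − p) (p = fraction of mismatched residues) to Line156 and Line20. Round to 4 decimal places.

Mismatches occur at site 8 (H↔L), site 15 (C↔D), site 18 (R↔D).
p = 3/30 = 0.100000.
d = −ln(1 − 0.100000) = −ln(0.900000) = 0.1054.

0.1054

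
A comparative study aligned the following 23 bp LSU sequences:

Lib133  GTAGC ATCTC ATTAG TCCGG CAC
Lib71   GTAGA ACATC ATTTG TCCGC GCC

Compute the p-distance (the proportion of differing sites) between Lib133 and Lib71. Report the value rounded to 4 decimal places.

The sequences differ at positions 5 (C/A), 7 (T/C), 8 (C/A), 14 (A/T), 20 (G/C), 21 (C/G), 22 (A/C).
There are 7 differences over 23 sites, so p = 7/23 = 0.3043.

0.3043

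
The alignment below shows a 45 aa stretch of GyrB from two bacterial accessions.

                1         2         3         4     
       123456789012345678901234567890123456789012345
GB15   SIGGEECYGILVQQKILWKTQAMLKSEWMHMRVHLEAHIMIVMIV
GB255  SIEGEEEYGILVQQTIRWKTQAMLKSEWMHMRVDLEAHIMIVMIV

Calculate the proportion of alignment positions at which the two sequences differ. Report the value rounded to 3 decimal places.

The sequences differ at positions 3 (G/E), 7 (C/E), 15 (K/T), 17 (L/R), 34 (H/D).
There are 5 differences over 45 sites, so p = 5/45 = 0.111.

0.111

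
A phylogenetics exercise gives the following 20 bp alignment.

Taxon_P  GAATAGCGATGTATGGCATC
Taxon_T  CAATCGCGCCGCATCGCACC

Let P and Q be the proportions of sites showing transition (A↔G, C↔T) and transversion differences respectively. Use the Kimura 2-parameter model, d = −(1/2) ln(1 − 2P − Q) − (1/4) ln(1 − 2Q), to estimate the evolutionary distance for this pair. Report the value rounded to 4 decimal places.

0.4743

The sequences differ at positions 1 (G/C, transversion), 5 (A/C, transversion), 9 (A/C, transversion), 10 (T/C, transition), 12 (T/C, transition), 15 (G/C, transversion), 19 (T/C, transition).
Of the 7 differences, 3 transitions and 4 transversions over 20 sites: P = 3/20 = 0.150000, Q = 4/20 = 0.200000.
d = −0.5·ln(0.500000) − 0.25·ln(0.600000) = −0.5·(-0.693147) − 0.25·(-0.510826) = 0.4743.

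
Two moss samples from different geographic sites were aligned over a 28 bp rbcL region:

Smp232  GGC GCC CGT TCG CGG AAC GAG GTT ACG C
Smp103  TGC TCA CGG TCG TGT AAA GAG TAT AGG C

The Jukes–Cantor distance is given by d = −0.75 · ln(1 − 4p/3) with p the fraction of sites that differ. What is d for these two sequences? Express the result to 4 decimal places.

0.4850

The sequences differ at positions 1 (G/T), 4 (G/T), 6 (C/A), 9 (T/G), 13 (C/T), 15 (G/T), 18 (C/A), 22 (G/T), 23 (T/A), 26 (C/G).
p = 10/28 = 0.357143.
d = −0.75 · ln(1 − (4/3)·0.357143) = −0.75 · ln(0.523809) = −0.75 · (-0.646628) = 0.4850.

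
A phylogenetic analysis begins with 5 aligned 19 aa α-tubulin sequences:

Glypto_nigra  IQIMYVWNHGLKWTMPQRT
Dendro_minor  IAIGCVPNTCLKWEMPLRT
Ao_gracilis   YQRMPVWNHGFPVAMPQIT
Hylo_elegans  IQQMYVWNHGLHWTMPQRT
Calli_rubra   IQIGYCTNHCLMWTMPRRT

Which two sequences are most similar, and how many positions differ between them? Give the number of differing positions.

Pairwise Hamming distances:
  Glypto_nigra vs Dendro_minor: 8
  Glypto_nigra vs Ao_gracilis: 8
  Glypto_nigra vs Hylo_elegans: 2
  Glypto_nigra vs Calli_rubra: 6
  Dendro_minor vs Ao_gracilis: 14
  Dendro_minor vs Hylo_elegans: 10
  Dendro_minor vs Calli_rubra: 8
  Ao_gracilis vs Hylo_elegans: 8
  Ao_gracilis vs Calli_rubra: 13
  Hylo_elegans vs Calli_rubra: 7
The smallest is 2, between Glypto_nigra and Hylo_elegans.

2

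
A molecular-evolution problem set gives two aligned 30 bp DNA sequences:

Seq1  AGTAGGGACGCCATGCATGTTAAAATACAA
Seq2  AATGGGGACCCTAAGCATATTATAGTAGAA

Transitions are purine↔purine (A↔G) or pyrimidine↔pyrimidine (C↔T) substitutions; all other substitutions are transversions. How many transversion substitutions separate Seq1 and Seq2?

4

Differing sites — 2:G/A (Ti); 4:A/G (Ti); 10:G/C (Tv); 12:C/T (Ti); 14:T/A (Tv); 19:G/A (Ti); 23:A/T (Tv); 25:A/G (Ti); 28:C/G (Tv).
Of the 9 differences, 5 transitions and 4 transversions, so the answer is 4.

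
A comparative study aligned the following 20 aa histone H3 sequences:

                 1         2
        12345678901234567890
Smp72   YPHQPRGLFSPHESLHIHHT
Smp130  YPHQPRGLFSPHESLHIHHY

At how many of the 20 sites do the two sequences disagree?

Differing sites — 20:T/Y.
That gives 1 mismatch out of 20 aligned sites, so the Hamming distance is 1.

1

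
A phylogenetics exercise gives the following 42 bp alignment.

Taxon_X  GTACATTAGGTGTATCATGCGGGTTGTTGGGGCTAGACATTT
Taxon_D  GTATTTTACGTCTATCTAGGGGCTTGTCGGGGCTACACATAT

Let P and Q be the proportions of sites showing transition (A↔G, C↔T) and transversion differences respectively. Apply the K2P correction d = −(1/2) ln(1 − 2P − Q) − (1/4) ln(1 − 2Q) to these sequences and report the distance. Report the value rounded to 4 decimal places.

0.3251

Differing sites — 4:C/T (Ti); 5:A/T (Tv); 9:G/C (Tv); 12:G/C (Tv); 17:A/T (Tv); 18:T/A (Tv); 20:C/G (Tv); 23:G/C (Tv); 28:T/C (Ti); 36:G/C (Tv); 41:T/A (Tv).
Of the 11 differences, 2 transitions and 9 transversions over 42 sites: P = 2/42 = 0.047619, Q = 9/42 = 0.214286.
d = −0.5·ln(0.690476) − 0.25·ln(0.571428) = −0.5·(-0.370374) − 0.25·(-0.559617) = 0.3251.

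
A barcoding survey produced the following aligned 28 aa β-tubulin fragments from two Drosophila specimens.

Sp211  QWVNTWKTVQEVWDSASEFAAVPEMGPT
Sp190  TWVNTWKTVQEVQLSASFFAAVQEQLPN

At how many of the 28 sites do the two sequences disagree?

8

The sequences differ at positions 1 (Q/T), 13 (W/Q), 14 (D/L), 18 (E/F), 23 (P/Q), 25 (M/Q), 26 (G/L), 28 (T/N).
That gives 8 mismatches out of 28 aligned sites, so the Hamming distance is 8.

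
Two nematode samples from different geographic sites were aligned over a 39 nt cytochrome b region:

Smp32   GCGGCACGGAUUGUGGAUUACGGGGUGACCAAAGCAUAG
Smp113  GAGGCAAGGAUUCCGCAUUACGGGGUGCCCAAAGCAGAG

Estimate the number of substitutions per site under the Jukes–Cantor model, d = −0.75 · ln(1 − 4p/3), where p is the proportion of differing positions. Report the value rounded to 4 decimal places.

Differing sites — 2:C/A; 7:C/A; 13:G/C; 14:U/C; 16:G/C; 28:A/C; 37:U/G.
p = 7/39 = 0.179487.
d = −0.75 · ln(1 − (4/3)·0.179487) = −0.75 · ln(0.760684) = −0.75 · (-0.273537) = 0.2052.

0.2052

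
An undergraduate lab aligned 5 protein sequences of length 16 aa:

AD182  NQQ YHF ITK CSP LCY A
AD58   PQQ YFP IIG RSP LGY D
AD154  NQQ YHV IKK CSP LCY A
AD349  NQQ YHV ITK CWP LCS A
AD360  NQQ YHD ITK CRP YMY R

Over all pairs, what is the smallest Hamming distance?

2

Pairwise Hamming distances:
  AD182 vs AD58: 8
  AD182 vs AD154: 2
  AD182 vs AD349: 3
  AD182 vs AD360: 5
  AD58 vs AD154: 8
  AD58 vs AD349: 10
  AD58 vs AD360: 10
  AD154 vs AD349: 3
  AD154 vs AD360: 6
  AD349 vs AD360: 6
The smallest is 2, between AD182 and AD154.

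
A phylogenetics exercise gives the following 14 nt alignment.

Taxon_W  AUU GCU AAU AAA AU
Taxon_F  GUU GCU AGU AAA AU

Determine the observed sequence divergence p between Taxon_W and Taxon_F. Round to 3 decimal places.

0.143

The sequences differ at positions 1 (A/G), 8 (A/G).
There are 2 differences over 14 sites, so p = 2/14 = 0.143.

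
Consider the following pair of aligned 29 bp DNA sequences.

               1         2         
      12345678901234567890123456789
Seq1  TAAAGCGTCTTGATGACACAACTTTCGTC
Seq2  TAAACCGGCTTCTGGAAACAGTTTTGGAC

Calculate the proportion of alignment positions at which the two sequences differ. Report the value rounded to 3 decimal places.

Mismatches occur at site 5 (G→C), site 8 (T→G), site 12 (G→C), site 13 (A→T), site 14 (T→G), site 17 (C→A), site 21 (A→G), site 22 (C→T), site 26 (C→G), site 28 (T→A).
There are 10 differences over 29 sites, so p = 10/29 = 0.345.

0.345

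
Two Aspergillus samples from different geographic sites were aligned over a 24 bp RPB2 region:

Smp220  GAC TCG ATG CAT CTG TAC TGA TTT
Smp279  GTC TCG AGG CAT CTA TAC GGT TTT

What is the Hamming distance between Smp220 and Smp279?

Mismatches occur at site 2 (A/T), site 8 (T/G), site 15 (G/A), site 19 (T/G), site 21 (A/T).
That gives 5 mismatches out of 24 aligned sites, so the Hamming distance is 5.

5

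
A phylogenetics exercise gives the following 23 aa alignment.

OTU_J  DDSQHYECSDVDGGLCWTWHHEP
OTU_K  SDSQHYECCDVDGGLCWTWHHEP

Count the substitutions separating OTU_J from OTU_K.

Mismatches occur at site 1 (D/S), site 9 (S/C).
That gives 2 mismatches out of 23 aligned sites, so the Hamming distance is 2.

2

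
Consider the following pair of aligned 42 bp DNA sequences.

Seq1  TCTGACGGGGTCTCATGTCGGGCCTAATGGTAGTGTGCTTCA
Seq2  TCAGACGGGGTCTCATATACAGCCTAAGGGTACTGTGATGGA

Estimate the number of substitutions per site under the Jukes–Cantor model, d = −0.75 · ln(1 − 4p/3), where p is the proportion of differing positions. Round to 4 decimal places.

Mismatches occur at site 3 (T/A), site 17 (G/A), site 19 (C/A), site 20 (G/C), site 21 (G/A), site 28 (T/G), site 33 (G/C), site 38 (C/A), site 40 (T/G), site 41 (C/G).
p = 10/42 = 0.238095.
d = −0.75 · ln(1 − (4/3)·0.238095) = −0.75 · ln(0.682540) = −0.75 · (-0.381934) = 0.2865.

0.2865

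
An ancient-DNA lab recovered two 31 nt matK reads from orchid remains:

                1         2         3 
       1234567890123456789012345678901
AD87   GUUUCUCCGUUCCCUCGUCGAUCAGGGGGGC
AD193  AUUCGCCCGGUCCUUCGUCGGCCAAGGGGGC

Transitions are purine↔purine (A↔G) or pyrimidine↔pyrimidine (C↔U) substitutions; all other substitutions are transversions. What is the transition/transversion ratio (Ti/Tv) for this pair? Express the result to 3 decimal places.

Differing sites — 1:G/A (Ti); 4:U/C (Ti); 5:C/G (Tv); 6:U/C (Ti); 10:U/G (Tv); 14:C/U (Ti); 21:A/G (Ti); 22:U/C (Ti); 25:G/A (Ti).
Of the 9 differences, 7 transitions and 2 transversions, so Ti/Tv = 7/2 = 3.500.

3.500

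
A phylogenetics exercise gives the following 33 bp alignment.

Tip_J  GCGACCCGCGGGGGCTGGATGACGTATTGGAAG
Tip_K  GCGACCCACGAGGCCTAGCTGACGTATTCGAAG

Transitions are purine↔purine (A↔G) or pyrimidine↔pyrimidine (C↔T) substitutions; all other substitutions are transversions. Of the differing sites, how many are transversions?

3

Differing sites — 8:G/A (Ti); 11:G/A (Ti); 14:G/C (Tv); 17:G/A (Ti); 19:A/C (Tv); 29:G/C (Tv).
Of the 6 differences, 3 transitions and 3 transversions, so the answer is 3.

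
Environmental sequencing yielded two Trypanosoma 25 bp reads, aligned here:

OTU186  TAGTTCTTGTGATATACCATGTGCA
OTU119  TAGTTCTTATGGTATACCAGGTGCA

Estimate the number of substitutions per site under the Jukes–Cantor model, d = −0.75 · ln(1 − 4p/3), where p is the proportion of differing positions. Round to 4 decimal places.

The sequences differ at positions 9 (G/A), 12 (A/G), 20 (T/G).
p = 3/25 = 0.120000.
d = −0.75 · ln(1 − (4/3)·0.120000) = −0.75 · ln(0.840000) = −0.75 · (-0.174353) = 0.1308.

0.1308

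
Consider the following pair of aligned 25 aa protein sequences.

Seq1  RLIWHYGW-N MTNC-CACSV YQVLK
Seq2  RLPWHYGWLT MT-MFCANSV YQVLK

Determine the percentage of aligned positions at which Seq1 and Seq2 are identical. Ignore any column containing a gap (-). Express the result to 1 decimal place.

81.8%

Excluding the 3 gap columns leaves 22 comparable sites.
Mismatches occur at site 3 (I→P), site 10 (N→T), site 14 (C→M), site 18 (C→N).
18 of the 22 comparable sites match, so the percent identity is 18/22 × 100 = 81.8%.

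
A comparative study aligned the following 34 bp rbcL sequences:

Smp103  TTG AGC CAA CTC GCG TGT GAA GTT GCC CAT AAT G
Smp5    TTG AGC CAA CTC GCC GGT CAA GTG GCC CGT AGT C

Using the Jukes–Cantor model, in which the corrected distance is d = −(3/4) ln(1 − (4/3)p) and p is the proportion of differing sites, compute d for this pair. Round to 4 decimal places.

The sequences differ at positions 15 (G/C), 16 (T/G), 19 (G/C), 24 (T/G), 29 (A/G), 32 (A/G), 34 (G/C).
p = 7/34 = 0.205882.
d = −0.75 · ln(1 − (4/3)·0.205882) = −0.75 · ln(0.725491) = −0.75 · (-0.320907) = 0.2407.

0.2407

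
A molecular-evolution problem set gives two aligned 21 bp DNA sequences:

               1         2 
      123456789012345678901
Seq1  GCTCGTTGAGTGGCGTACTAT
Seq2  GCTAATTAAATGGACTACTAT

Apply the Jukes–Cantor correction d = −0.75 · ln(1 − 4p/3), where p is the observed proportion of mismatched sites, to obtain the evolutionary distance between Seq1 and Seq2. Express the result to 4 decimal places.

Mismatches occur at site 4 (C↔A), site 5 (G↔A), site 8 (G↔A), site 10 (G↔A), site 14 (C↔A), site 15 (G↔C).
p = 6/21 = 0.285714.
d = −0.75 · ln(1 − (4/3)·0.285714) = −0.75 · ln(0.619048) = −0.75 · (-0.479572) = 0.3597.

0.3597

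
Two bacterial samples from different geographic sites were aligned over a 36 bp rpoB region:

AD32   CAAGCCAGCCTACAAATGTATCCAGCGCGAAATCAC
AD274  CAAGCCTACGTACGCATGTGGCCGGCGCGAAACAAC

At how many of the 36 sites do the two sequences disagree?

10

The sequences differ at positions 7 (A/T), 8 (G/A), 10 (C/G), 14 (A/G), 15 (A/C), 20 (A/G), 21 (T/G), 24 (A/G), 33 (T/C), 34 (C/A).
That gives 10 mismatches out of 36 aligned sites, so the Hamming distance is 10.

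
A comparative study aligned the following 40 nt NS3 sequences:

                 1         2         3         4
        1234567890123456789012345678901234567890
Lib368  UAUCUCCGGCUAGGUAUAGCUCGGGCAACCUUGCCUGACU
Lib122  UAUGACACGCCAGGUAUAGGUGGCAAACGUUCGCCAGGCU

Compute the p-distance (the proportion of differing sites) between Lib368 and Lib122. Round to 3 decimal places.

The sequences differ at positions 4 (C/G), 5 (U/A), 7 (C/A), 8 (G/C), 11 (U/C), 20 (C/G), 22 (C/G), 24 (G/C), 25 (G/A), 26 (C/A), 28 (A/C), 29 (C/G), 30 (C/U), 32 (U/C), 36 (U/A), 38 (A/G).
There are 16 differences over 40 sites, so p = 16/40 = 0.400.

0.400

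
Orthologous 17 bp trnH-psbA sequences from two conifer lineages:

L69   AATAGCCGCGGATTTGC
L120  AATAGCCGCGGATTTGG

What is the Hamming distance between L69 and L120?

1

The sequences differ at position 17 (C/G).
That gives 1 mismatch out of 17 aligned sites, so the Hamming distance is 1.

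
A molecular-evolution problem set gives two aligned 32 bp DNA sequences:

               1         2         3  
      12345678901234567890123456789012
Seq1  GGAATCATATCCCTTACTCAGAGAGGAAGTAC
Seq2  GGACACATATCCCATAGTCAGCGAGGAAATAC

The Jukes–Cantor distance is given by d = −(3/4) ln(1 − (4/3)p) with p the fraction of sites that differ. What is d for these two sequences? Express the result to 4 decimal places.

0.2158

The sequences differ at positions 4 (A/C), 5 (T/A), 14 (T/A), 17 (C/G), 22 (A/C), 29 (G/A).
p = 6/32 = 0.187500.
d = −0.75 · ln(1 − (4/3)·0.187500) = −0.75 · ln(0.750000) = −0.75 · (-0.287682) = 0.2158.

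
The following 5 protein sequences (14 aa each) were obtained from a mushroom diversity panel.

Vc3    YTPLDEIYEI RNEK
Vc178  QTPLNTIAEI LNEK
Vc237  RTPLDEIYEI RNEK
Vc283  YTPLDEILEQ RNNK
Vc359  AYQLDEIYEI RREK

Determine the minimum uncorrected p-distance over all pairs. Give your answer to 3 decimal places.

Pairwise Hamming distances:
  Vc3 vs Vc178: 5
  Vc3 vs Vc237: 1
  Vc3 vs Vc283: 3
  Vc3 vs Vc359: 4
  Vc178 vs Vc237: 5
  Vc178 vs Vc283: 7
  Vc178 vs Vc359: 8
  Vc237 vs Vc283: 4
  Vc237 vs Vc359: 4
  Vc283 vs Vc359: 7
The smallest is 1 mismatch, between Vc3 and Vc237; p = 1/14 = 0.071.

0.071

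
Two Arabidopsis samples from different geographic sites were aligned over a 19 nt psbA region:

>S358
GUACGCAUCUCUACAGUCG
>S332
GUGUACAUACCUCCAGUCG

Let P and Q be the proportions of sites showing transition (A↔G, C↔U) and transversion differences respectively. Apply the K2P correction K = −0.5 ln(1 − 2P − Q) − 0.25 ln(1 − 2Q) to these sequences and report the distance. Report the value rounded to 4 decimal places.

Mismatches occur at site 3 (A↔G, transition), site 4 (C↔U, transition), site 5 (G↔A, transition), site 9 (C↔A, transversion), site 10 (U↔C, transition), site 13 (A↔C, transversion).
Of the 6 differences, 4 transitions and 2 transversions over 19 sites: P = 4/19 = 0.210526, Q = 2/19 = 0.105263.
d = −0.5·ln(0.473685) − 0.25·ln(0.789474) = −0.5·(-0.747213) − 0.25·(-0.236388) = 0.4327.

0.4327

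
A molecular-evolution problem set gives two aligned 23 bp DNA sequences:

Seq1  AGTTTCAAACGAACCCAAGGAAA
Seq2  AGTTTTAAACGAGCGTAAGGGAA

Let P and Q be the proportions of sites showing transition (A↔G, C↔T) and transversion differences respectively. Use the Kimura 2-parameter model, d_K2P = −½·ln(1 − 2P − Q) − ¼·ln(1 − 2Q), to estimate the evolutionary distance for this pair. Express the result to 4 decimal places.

Differing sites — 6:C/T (Ti); 13:A/G (Ti); 15:C/G (Tv); 16:C/T (Ti); 21:A/G (Ti).
Of the 5 differences, 4 transitions and 1 transversion over 23 sites: P = 4/23 = 0.173913, Q = 1/23 = 0.043478.
d = −0.5·ln(0.608696) − 0.25·ln(0.913044) = −0.5·(-0.496436) − 0.25·(-0.090971) = 0.2710.

0.2710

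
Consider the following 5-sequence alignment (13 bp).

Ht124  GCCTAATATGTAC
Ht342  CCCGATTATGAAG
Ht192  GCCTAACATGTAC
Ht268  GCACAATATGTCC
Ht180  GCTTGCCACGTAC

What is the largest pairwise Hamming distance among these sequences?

Pairwise Hamming distances:
  Ht124 vs Ht342: 5
  Ht124 vs Ht192: 1
  Ht124 vs Ht268: 3
  Ht124 vs Ht180: 5
  Ht342 vs Ht192: 6
  Ht342 vs Ht268: 7
  Ht342 vs Ht180: 9
  Ht192 vs Ht268: 4
  Ht192 vs Ht180: 4
  Ht268 vs Ht180: 7
The largest is 9, between Ht342 and Ht180.

9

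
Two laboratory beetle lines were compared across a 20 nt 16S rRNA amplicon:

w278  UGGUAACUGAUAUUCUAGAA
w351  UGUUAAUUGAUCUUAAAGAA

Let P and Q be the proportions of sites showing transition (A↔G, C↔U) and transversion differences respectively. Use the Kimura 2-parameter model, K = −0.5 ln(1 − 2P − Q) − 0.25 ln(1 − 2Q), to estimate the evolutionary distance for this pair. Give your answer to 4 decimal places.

0.3060

Differing sites — 3:G/U (Tv); 7:C/U (Ti); 12:A/C (Tv); 15:C/A (Tv); 16:U/A (Tv).
Of the 5 differences, 1 transition and 4 transversions over 20 sites: P = 1/20 = 0.050000, Q = 4/20 = 0.200000.
d = −0.5·ln(0.700000) − 0.25·ln(0.600000) = −0.5·(-0.356675) − 0.25·(-0.510826) = 0.3060.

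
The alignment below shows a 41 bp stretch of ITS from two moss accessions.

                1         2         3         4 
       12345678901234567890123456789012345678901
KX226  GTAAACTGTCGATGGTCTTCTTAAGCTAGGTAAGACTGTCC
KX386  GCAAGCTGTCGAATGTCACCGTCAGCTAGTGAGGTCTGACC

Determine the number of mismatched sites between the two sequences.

Differing sites — 2:T/C; 5:A/G; 13:T/A; 14:G/T; 18:T/A; 19:T/C; 21:T/G; 23:A/C; 30:G/T; 31:T/G; 33:A/G; 35:A/T; 39:T/A.
That gives 13 mismatches out of 41 aligned sites, so the Hamming distance is 13.

13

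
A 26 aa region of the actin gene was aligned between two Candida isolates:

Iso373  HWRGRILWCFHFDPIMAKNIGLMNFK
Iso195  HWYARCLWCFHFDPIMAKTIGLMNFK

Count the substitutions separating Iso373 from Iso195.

4

Differing sites — 3:R/Y; 4:G/A; 6:I/C; 19:N/T.
That gives 4 mismatches out of 26 aligned sites, so the Hamming distance is 4.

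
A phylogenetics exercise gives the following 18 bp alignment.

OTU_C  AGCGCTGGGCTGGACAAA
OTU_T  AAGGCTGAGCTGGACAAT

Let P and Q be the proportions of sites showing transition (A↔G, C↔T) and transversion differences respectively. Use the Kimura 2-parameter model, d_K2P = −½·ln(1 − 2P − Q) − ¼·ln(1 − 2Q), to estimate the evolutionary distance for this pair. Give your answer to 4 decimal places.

0.2656

Mismatches occur at site 2 (G↔A, transition), site 3 (C↔G, transversion), site 8 (G↔A, transition), site 18 (A↔T, transversion).
Of the 4 differences, 2 transitions and 2 transversions over 18 sites: P = 2/18 = 0.111111, Q = 2/18 = 0.111111.
d = −0.5·ln(0.666667) − 0.25·ln(0.777778) = −0.5·(-0.405465) − 0.25·(-0.251314) = 0.2656.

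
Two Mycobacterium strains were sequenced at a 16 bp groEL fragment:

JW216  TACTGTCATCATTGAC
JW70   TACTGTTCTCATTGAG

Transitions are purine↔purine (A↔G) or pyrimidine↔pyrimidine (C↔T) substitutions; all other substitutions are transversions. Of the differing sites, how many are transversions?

The sequences differ at positions 7 (C/T, transition), 8 (A/C, transversion), 16 (C/G, transversion).
Of the 3 differences, 1 transition and 2 transversions, so the answer is 2.

2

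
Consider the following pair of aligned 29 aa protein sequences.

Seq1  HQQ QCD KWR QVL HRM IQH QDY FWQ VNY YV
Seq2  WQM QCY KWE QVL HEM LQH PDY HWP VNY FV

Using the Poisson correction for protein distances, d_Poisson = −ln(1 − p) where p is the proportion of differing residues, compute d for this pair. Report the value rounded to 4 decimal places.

0.4229

The sequences differ at positions 1 (H/W), 3 (Q/M), 6 (D/Y), 9 (R/E), 14 (R/E), 16 (I/L), 19 (Q/P), 22 (F/H), 24 (Q/P), 28 (Y/F).
p = 10/29 = 0.344828.
d = −ln(1 − 0.344828) = −ln(0.655172) = 0.4229.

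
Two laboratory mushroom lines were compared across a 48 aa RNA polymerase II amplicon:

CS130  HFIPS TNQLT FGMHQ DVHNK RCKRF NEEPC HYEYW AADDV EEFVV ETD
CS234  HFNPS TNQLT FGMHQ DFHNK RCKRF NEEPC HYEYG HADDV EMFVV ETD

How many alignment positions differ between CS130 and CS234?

5

The sequences differ at positions 3 (I/N), 17 (V/F), 35 (W/G), 36 (A/H), 42 (E/M).
That gives 5 mismatches out of 48 aligned sites, so the Hamming distance is 5.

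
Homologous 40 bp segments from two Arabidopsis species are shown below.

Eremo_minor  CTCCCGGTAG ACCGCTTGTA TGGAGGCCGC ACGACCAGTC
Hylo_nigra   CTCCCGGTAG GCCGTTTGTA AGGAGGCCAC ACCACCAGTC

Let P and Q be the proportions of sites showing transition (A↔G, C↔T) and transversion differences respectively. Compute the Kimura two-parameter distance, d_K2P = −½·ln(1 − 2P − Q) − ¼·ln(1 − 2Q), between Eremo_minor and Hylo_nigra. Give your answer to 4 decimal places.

The sequences differ at positions 11 (A/G, transition), 15 (C/T, transition), 21 (T/A, transversion), 29 (G/A, transition), 33 (G/C, transversion).
Of the 5 differences, 3 transitions and 2 transversions over 40 sites: P = 3/40 = 0.075000, Q = 2/40 = 0.050000.
d = −0.5·ln(0.800000) − 0.25·ln(0.900000) = −0.5·(-0.223144) − 0.25·(-0.105361) = 0.1379.

0.1379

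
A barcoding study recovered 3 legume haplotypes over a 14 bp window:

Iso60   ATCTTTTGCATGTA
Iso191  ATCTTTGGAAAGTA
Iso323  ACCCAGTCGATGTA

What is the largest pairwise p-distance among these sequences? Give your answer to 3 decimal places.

0.571

Pairwise Hamming distances:
  Iso60 vs Iso191: 3
  Iso60 vs Iso323: 6
  Iso191 vs Iso323: 8
The largest is 8 mismatches, between Iso191 and Iso323; p = 8/14 = 0.571.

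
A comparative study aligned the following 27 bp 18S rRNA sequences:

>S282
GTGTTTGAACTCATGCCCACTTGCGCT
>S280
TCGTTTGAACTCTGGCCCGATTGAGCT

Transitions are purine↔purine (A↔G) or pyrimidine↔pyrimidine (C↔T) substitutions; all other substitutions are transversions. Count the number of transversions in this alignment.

Mismatches occur at site 1 (G↔T, transversion), site 2 (T↔C, transition), site 13 (A↔T, transversion), site 14 (T↔G, transversion), site 19 (A↔G, transition), site 20 (C↔A, transversion), site 24 (C↔A, transversion).
Of the 7 differences, 2 transitions and 5 transversions, so the answer is 5.

5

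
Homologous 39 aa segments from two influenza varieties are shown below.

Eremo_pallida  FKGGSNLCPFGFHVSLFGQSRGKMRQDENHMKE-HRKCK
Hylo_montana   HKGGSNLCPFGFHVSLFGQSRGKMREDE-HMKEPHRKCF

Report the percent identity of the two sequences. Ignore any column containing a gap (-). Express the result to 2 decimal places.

Excluding the 2 gap columns leaves 37 comparable sites.
Mismatches occur at site 1 (F→H), site 26 (Q→E), site 39 (K→F).
34 of the 37 comparable sites match, so the percent identity is 34/37 × 100 = 91.89%.

91.89%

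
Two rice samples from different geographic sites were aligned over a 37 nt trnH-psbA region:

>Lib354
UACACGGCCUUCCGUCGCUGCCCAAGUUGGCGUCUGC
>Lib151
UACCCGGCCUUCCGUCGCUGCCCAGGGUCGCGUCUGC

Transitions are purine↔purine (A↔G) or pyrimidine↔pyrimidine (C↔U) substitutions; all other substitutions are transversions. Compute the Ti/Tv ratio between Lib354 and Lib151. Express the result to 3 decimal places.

0.333

Differing sites — 4:A/C (Tv); 25:A/G (Ti); 27:U/G (Tv); 29:G/C (Tv).
Of the 4 differences, 1 transition and 3 transversions, so Ti/Tv = 1/3 = 0.333.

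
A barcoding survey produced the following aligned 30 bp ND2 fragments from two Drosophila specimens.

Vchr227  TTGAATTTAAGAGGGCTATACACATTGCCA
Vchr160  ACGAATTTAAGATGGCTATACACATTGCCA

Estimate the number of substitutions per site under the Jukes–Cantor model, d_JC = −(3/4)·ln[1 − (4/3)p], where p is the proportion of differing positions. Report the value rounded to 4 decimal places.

0.1073

Differing sites — 1:T/A; 2:T/C; 13:G/T.
p = 3/30 = 0.100000.
d = −0.75 · ln(1 − (4/3)·0.100000) = −0.75 · ln(0.866667) = −0.75 · (-0.143100) = 0.1073.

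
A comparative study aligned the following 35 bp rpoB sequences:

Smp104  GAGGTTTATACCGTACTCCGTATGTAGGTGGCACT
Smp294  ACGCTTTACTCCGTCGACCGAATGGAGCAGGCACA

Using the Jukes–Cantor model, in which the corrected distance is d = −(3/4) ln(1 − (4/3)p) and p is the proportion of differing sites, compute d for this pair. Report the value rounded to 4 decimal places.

Differing sites — 1:G/A; 2:A/C; 4:G/C; 9:T/C; 10:A/T; 15:A/C; 16:C/G; 17:T/A; 21:T/A; 25:T/G; 28:G/C; 29:T/A; 35:T/A.
p = 13/35 = 0.371429.
d = −0.75 · ln(1 − (4/3)·0.371429) = −0.75 · ln(0.504761) = −0.75 · (-0.683670) = 0.5128.

0.5128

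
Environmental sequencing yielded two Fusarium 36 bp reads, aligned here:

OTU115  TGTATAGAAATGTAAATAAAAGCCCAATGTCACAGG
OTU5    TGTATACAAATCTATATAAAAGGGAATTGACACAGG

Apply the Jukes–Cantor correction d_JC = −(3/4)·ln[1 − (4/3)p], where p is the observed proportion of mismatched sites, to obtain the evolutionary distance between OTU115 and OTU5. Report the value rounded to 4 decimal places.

The sequences differ at positions 7 (G/C), 12 (G/C), 15 (A/T), 23 (C/G), 24 (C/G), 25 (C/A), 27 (A/T), 30 (T/A).
p = 8/36 = 0.222222.
d = −0.75 · ln(1 − (4/3)·0.222222) = −0.75 · ln(0.703704) = −0.75 · (-0.351397) = 0.2635.

0.2635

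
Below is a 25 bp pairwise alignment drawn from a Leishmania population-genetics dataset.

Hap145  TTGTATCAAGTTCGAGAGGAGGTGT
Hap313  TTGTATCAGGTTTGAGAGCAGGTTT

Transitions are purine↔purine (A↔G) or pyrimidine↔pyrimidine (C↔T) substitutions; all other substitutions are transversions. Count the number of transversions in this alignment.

2

Differing sites — 9:A/G (Ti); 13:C/T (Ti); 19:G/C (Tv); 24:G/T (Tv).
Of the 4 differences, 2 transitions and 2 transversions, so the answer is 2.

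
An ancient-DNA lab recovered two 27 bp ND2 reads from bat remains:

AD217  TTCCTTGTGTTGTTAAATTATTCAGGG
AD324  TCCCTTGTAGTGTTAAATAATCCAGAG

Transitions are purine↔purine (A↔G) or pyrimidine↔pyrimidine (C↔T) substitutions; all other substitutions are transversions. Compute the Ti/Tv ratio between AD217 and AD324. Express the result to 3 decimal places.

Mismatches occur at site 2 (T↔C, transition), site 9 (G↔A, transition), site 10 (T↔G, transversion), site 19 (T↔A, transversion), site 22 (T↔C, transition), site 26 (G↔A, transition).
Of the 6 differences, 4 transitions and 2 transversions, so Ti/Tv = 4/2 = 2.000.

2.000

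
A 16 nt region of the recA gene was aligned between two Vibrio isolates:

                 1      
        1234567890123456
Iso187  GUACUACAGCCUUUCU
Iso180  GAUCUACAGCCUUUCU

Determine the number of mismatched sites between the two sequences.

The sequences differ at positions 2 (U/A), 3 (A/U).
That gives 2 mismatches out of 16 aligned sites, so the Hamming distance is 2.

2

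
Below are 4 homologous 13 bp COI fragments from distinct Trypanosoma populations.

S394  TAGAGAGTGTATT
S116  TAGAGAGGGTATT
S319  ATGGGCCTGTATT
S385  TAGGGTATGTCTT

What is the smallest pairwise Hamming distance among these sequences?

1

Pairwise Hamming distances:
  S394 vs S116: 1
  S394 vs S319: 5
  S394 vs S385: 4
  S116 vs S319: 6
  S116 vs S385: 5
  S319 vs S385: 5
The smallest is 1, between S394 and S116.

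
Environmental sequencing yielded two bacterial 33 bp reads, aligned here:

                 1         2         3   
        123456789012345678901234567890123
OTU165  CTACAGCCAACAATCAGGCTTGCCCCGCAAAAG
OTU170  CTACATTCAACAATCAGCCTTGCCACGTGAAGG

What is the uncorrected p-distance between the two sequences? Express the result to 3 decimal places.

0.212

Mismatches occur at site 6 (G→T), site 7 (C→T), site 18 (G→C), site 25 (C→A), site 28 (C→T), site 29 (A→G), site 32 (A→G).
There are 7 differences over 33 sites, so p = 7/33 = 0.212.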